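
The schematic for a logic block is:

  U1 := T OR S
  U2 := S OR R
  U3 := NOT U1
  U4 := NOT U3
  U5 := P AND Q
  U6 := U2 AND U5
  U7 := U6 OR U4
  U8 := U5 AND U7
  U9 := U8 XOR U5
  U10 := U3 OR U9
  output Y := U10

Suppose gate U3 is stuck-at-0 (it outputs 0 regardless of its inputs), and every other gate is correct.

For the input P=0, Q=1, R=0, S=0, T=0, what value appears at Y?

Propagate with U3 forced: U1=0, U2=0, U3=0 [stuck-at-0], U4=1, U5=0, U6=0, U7=1, U8=0, U9=0, U10=0.
So Y = 0. (Without the fault it would be 1.)

0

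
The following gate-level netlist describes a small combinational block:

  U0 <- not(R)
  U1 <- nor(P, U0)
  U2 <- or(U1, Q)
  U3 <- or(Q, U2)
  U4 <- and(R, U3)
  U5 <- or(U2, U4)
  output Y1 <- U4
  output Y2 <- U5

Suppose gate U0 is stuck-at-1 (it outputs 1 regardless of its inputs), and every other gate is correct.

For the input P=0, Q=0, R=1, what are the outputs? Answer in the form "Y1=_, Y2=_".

Propagate with U0 forced: U0=1 [stuck-at-1], U1=0, U2=0, U3=0, U4=0, U5=0.
So the outputs are Y1=0, Y2=0. (Without the fault they would be Y1=1, Y2=1.)

Y1=0, Y2=0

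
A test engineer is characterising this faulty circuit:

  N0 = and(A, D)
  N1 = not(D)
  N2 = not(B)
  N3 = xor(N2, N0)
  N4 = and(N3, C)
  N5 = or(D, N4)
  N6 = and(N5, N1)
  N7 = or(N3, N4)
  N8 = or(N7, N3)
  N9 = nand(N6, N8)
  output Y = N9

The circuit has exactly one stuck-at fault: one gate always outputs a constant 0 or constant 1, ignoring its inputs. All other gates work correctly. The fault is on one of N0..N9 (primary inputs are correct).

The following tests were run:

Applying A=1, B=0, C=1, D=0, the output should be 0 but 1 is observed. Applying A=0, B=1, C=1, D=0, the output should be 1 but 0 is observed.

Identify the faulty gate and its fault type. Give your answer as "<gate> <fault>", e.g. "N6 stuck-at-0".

Fault-free values for test 1 (A=1, B=0, C=1, D=0): N0=0, N1=1, N2=1, N3=1, N4=1, N5=1, N6=1, N7=1, N8=1, N9=0, giving Y=0. Observed 1.
Test 1: faults giving observed 1 are {N0 stuck-at-1, N1 stuck-at-0, N2 stuck-at-0, N3 stuck-at-0, N4 stuck-at-0, N5 stuck-at-0, N6 stuck-at-0, N8 stuck-at-0, N9 stuck-at-1}.
Test 2 (A=0, B=1, C=1, D=0): fault-free N0=0, N1=1, N2=0, N3=0, N4=0, N5=0, N6=0, N7=0, N8=0, N9=1 → 1; observed 0. Eliminates N1 stuck-at-0, N2 stuck-at-0, N3 stuck-at-0, N4 stuck-at-0, N5 stuck-at-0, N6 stuck-at-0, N8 stuck-at-0, N9 stuck-at-1.
Only N0 stuck-at-1 is consistent with every test.

N0 stuck-at-1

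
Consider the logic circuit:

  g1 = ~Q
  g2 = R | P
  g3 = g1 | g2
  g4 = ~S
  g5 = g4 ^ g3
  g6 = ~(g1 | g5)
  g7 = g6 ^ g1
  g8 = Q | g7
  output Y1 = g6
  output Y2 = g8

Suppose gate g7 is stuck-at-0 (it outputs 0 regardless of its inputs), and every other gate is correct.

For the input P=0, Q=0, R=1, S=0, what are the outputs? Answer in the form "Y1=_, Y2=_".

Propagate with g7 forced: g1=1, g2=1, g3=1, g4=1, g5=0, g6=0, g7=0 [stuck-at-0], g8=0.
So the outputs are Y1=0, Y2=0. (Without the fault they would be Y1=0, Y2=1.)

Y1=0, Y2=0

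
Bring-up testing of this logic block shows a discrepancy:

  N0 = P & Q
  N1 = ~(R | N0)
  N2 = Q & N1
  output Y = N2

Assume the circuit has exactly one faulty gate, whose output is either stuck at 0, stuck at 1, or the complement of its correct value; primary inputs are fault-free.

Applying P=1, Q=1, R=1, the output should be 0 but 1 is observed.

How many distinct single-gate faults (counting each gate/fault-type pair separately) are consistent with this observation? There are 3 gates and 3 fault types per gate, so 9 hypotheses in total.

4

Fault-free: N0=1, N1=0, N2=0 → 0. Observed 1.
  N0 stuck-at-0: output 0 ✗
  N0 stuck-at-1: output 0 ✗
  N0 inverted output: output 0 ✗
  N1 stuck-at-0: output 0 ✗
  N1 stuck-at-1: output 1 ✓
  N1 inverted output: output 1 ✓
  N2 stuck-at-0: output 0 ✗
  N2 stuck-at-1: output 1 ✓
  N2 inverted output: output 1 ✓
Consistent faults: {N1 stuck-at-1, N1 inverted output, N2 stuck-at-1, N2 inverted output} — 4 in all.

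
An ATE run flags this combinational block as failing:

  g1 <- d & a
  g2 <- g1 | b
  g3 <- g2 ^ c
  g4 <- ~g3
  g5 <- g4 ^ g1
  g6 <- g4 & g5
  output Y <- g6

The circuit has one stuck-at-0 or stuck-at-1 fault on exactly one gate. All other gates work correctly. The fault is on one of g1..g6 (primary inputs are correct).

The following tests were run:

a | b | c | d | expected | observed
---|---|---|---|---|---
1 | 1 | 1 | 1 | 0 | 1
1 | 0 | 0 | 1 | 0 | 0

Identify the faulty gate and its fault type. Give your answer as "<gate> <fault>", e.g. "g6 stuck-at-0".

g5 stuck-at-1

Fault-free values for test 1 (a=1, b=1, c=1, d=1): g1=1, g2=1, g3=0, g4=1, g5=0, g6=0, giving Y=0. Observed 1.
Test 1: faults giving observed 1 are {g1 stuck-at-0, g5 stuck-at-1, g6 stuck-at-1}.
Test 2 (a=1, b=0, c=0, d=1): fault-free g1=1, g2=1, g3=1, g4=0, g5=1, g6=0 → 0; observed 0. Eliminates g1 stuck-at-0, g6 stuck-at-1.
Only g5 stuck-at-1 is consistent with every test.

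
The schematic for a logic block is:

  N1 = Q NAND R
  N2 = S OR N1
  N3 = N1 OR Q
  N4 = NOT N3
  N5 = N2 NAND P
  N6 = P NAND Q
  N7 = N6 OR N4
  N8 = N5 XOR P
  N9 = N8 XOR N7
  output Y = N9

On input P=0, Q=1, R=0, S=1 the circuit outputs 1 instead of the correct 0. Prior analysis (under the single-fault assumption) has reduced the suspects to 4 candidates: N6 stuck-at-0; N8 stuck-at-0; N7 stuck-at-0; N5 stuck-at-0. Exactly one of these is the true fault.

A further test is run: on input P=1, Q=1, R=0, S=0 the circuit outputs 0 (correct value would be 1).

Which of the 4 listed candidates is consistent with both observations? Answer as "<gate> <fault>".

Evaluate each candidate on input P=1, Q=1, R=0, S=0:
  N6 stuck-at-0: N1=1, N2=1, N3=1, N4=0, N5=0, N6=0 [stuck-at-0], N7=0, N8=1, N9=1 → 1 — eliminated
  N8 stuck-at-0: N1=1, N2=1, N3=1, N4=0, N5=0, N6=0, N7=0, N8=0 [stuck-at-0], N9=0 → 0 — matches
  N7 stuck-at-0: N1=1, N2=1, N3=1, N4=0, N5=0, N6=0, N7=0 [stuck-at-0], N8=1, N9=1 → 1 — eliminated
  N5 stuck-at-0: N1=1, N2=1, N3=1, N4=0, N5=0 [stuck-at-0], N6=0, N7=0, N8=1, N9=1 → 1 — eliminated
Only N8 stuck-at-0 reproduces the observed 0.

N8 stuck-at-0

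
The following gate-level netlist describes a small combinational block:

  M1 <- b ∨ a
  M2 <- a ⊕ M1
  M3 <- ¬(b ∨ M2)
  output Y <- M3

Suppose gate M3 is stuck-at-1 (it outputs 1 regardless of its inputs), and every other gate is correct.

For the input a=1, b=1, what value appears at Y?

1

Propagate with M3 forced: M1=1, M2=0, M3=1 [stuck-at-1].
So Y = 1. (Without the fault it would be 0.)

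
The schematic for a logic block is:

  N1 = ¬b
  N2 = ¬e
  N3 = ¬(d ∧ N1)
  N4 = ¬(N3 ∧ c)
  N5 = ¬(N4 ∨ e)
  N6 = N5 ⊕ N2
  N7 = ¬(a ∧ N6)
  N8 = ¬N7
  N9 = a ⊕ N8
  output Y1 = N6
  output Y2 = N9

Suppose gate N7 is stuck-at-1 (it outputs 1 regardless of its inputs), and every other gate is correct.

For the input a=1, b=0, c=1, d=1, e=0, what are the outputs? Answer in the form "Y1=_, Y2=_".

Y1=1, Y2=1

Propagate with N7 forced: N1=1, N2=1, N3=0, N4=1, N5=0, N6=1, N7=1 [stuck-at-1], N8=0, N9=1.
So the outputs are Y1=1, Y2=1. (Without the fault they would be Y1=1, Y2=0.)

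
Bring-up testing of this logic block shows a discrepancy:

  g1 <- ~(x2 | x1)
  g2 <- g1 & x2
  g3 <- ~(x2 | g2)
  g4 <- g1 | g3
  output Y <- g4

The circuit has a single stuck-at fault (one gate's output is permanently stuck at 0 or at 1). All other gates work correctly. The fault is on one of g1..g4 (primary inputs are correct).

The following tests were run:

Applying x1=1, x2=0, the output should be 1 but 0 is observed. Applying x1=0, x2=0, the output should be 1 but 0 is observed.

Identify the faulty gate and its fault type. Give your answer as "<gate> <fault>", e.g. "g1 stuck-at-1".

Fault-free values for test 1 (x1=1, x2=0): g1=0, g2=0, g3=1, g4=1, giving Y=1. Observed 0.
Test 1: faults giving observed 0 are {g2 stuck-at-1, g3 stuck-at-0, g4 stuck-at-0}.
Test 2 (x1=0, x2=0): fault-free g1=1, g2=0, g3=1, g4=1 → 1; observed 0. Eliminates g2 stuck-at-1, g3 stuck-at-0.
Only g4 stuck-at-0 is consistent with every test.

g4 stuck-at-0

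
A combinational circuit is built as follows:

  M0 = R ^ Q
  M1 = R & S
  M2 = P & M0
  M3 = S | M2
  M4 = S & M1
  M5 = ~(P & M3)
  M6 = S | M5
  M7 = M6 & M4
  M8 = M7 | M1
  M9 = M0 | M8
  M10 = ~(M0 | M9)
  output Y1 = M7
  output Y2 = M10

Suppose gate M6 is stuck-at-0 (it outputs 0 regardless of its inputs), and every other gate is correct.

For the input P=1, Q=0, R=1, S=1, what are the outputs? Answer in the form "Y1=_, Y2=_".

Y1=0, Y2=0

Propagate with M6 forced: M0=1, M1=1, M2=1, M3=1, M4=1, M5=0, M6=0 [stuck-at-0], M7=0, M8=1, M9=1, M10=0.
So the outputs are Y1=0, Y2=0. (Without the fault they would be Y1=1, Y2=0.)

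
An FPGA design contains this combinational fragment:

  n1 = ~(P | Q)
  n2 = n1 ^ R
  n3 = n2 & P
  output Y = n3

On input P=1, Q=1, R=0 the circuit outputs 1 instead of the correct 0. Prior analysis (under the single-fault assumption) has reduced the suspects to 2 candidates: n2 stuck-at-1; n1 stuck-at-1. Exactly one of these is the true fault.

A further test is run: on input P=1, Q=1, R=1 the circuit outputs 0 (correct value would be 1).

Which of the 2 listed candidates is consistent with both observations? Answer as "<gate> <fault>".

Evaluate each candidate on input P=1, Q=1, R=1:
  n2 stuck-at-1: n1=0, n2=1 [stuck-at-1], n3=1 → 1 — eliminated
  n1 stuck-at-1: n1=1 [stuck-at-1], n2=0, n3=0 → 0 — matches
Only n1 stuck-at-1 reproduces the observed 0.

n1 stuck-at-1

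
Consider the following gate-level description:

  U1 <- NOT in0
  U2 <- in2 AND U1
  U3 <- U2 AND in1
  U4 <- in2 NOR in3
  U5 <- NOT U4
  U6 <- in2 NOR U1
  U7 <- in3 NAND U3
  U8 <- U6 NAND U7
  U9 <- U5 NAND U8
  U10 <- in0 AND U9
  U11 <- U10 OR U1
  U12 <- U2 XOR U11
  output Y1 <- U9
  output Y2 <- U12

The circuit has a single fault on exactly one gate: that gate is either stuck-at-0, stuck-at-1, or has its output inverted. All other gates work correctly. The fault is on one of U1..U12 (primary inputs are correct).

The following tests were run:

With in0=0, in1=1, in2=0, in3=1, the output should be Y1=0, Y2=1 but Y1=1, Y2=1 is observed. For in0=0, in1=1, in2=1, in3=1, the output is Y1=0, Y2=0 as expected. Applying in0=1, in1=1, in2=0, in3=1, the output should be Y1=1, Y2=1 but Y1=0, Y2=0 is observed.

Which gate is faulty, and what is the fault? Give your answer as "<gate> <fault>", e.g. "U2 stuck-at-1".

U6 inverted output

Fault-free values for test 1 (in0=0, in1=1, in2=0, in3=1): U1=1, U2=0, U3=0, U4=0, U5=1, U6=0, U7=1, U8=1, U9=0, U10=0, U11=1, U12=1, giving Y1=0, Y2=1. Observed Y1=1, Y2=1.
Test 1: faults giving observed Y1=1, Y2=1 are {U4 stuck-at-1, U4 inverted output, U5 stuck-at-0, U5 inverted output, U6 stuck-at-1, U6 inverted output, U8 stuck-at-0, U8 inverted output, U9 stuck-at-1, U9 inverted output}.
Test 2 (in0=0, in1=1, in2=1, in3=1): fault-free U1=1, U2=1, U3=1, U4=0, U5=1, U6=0, U7=0, U8=1, U9=0, U10=0, U11=1, U12=0 → Y1=0, Y2=0; observed Y1=0, Y2=0. Eliminates U4 stuck-at-1, U4 inverted output, U5 stuck-at-0, U5 inverted output, U8 stuck-at-0, U8 inverted output, U9 stuck-at-1, U9 inverted output.
Test 3 (in0=1, in1=1, in2=0, in3=1): fault-free U1=0, U2=0, U3=0, U4=0, U5=1, U6=1, U7=1, U8=0, U9=1, U10=1, U11=1, U12=1 → Y1=1, Y2=1; observed Y1=0, Y2=0. Eliminates U6 stuck-at-1.
Only U6 inverted output is consistent with every test.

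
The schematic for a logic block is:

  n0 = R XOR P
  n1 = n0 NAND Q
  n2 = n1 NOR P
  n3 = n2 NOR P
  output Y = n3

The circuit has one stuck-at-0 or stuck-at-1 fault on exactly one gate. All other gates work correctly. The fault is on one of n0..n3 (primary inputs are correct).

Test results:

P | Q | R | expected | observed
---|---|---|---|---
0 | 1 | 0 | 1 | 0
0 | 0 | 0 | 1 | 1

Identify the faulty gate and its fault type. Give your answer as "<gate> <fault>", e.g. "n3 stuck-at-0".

n0 stuck-at-1

Fault-free values for test 1 (P=0, Q=1, R=0): n0=0, n1=1, n2=0, n3=1, giving Y=1. Observed 0.
Test 1: faults giving observed 0 are {n0 stuck-at-1, n1 stuck-at-0, n2 stuck-at-1, n3 stuck-at-0}.
Test 2 (P=0, Q=0, R=0): fault-free n0=0, n1=1, n2=0, n3=1 → 1; observed 1. Eliminates n1 stuck-at-0, n2 stuck-at-1, n3 stuck-at-0.
Only n0 stuck-at-1 is consistent with every test.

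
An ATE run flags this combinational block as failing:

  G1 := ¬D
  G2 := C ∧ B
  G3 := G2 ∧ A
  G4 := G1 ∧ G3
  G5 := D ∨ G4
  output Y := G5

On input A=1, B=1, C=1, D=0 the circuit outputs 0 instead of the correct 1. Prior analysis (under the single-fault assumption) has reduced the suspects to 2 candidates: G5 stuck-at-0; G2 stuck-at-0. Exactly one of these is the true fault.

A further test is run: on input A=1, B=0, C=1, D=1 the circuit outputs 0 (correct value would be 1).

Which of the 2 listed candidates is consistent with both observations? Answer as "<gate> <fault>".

Evaluate each candidate on input A=1, B=0, C=1, D=1:
  G5 stuck-at-0: G1=0, G2=0, G3=0, G4=0, G5=0 [stuck-at-0] → 0 — matches
  G2 stuck-at-0: G1=0, G2=0 [stuck-at-0], G3=0, G4=0, G5=1 → 1 — eliminated
Only G5 stuck-at-0 reproduces the observed 0.

G5 stuck-at-0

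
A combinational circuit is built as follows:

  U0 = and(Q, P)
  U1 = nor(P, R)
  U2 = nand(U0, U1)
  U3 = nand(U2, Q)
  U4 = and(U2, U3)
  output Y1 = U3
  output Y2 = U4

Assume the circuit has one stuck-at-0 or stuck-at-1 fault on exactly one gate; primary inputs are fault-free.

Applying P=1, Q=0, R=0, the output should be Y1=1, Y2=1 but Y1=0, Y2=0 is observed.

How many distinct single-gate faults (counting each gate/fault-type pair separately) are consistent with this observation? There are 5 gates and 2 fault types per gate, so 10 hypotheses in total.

1

Fault-free: U0=0, U1=0, U2=1, U3=1, U4=1 → Y1=1, Y2=1. Observed Y1=0, Y2=0.
  U0 stuck-at-0: output Y1=1, Y2=1 ✗
  U0 stuck-at-1: output Y1=1, Y2=1 ✗
  U1 stuck-at-0: output Y1=1, Y2=1 ✗
  U1 stuck-at-1: output Y1=1, Y2=1 ✗
  U2 stuck-at-0: output Y1=1, Y2=0 ✗
  U2 stuck-at-1: output Y1=1, Y2=1 ✗
  U3 stuck-at-0: output Y1=0, Y2=0 ✓
  U3 stuck-at-1: output Y1=1, Y2=1 ✗
  U4 stuck-at-0: output Y1=1, Y2=0 ✗
  U4 stuck-at-1: output Y1=1, Y2=1 ✗
Consistent faults: {U3 stuck-at-0} — 1 in all.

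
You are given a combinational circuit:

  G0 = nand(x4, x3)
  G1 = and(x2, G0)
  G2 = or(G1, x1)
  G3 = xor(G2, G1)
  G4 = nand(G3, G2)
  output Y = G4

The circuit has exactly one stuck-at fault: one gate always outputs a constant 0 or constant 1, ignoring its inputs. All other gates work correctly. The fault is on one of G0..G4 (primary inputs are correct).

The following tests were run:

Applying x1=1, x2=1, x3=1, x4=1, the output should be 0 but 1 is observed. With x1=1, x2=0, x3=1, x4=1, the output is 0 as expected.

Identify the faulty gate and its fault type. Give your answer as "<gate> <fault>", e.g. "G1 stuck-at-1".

Fault-free values for test 1 (x1=1, x2=1, x3=1, x4=1): G0=0, G1=0, G2=1, G3=1, G4=0, giving Y=0. Observed 1.
Test 1: faults giving observed 1 are {G0 stuck-at-1, G1 stuck-at-1, G2 stuck-at-0, G3 stuck-at-0, G4 stuck-at-1}.
Test 2 (x1=1, x2=0, x3=1, x4=1): fault-free G0=0, G1=0, G2=1, G3=1, G4=0 → 0; observed 0. Eliminates G1 stuck-at-1, G2 stuck-at-0, G3 stuck-at-0, G4 stuck-at-1.
Only G0 stuck-at-1 is consistent with every test.

G0 stuck-at-1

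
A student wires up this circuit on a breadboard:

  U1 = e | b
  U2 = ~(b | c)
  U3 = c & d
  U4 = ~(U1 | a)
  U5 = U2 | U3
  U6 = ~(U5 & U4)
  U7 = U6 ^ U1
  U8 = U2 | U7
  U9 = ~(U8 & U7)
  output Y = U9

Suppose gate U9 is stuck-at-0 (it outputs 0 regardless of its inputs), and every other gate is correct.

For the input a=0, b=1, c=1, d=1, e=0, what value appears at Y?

0

Propagate with U9 forced: U1=1, U2=0, U3=1, U4=0, U5=1, U6=1, U7=0, U8=0, U9=0 [stuck-at-0].
So Y = 0. (Without the fault it would be 1.)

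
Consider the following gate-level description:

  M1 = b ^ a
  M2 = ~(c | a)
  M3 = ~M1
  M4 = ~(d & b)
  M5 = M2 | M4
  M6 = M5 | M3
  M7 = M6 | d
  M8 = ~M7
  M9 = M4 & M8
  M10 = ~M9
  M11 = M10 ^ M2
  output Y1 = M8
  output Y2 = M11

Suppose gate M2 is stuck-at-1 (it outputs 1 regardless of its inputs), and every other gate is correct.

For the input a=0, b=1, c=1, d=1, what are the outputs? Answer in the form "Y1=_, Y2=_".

Y1=0, Y2=0

Propagate with M2 forced: M1=1, M2=1 [stuck-at-1], M3=0, M4=0, M5=1, M6=1, M7=1, M8=0, M9=0, M10=1, M11=0.
So the outputs are Y1=0, Y2=0. (Without the fault they would be Y1=0, Y2=1.)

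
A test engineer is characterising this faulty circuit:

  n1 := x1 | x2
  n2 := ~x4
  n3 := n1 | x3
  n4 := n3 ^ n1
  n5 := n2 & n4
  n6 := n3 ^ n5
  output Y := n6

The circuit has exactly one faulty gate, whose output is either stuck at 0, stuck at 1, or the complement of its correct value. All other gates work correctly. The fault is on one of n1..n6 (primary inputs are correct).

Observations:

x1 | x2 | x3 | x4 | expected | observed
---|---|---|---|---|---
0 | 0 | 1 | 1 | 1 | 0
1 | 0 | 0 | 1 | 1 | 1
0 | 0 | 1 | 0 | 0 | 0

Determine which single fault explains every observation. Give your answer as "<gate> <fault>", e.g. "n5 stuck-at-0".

n2 stuck-at-1

Fault-free values for test 1 (x1=0, x2=0, x3=1, x4=1): n1=0, n2=0, n3=1, n4=1, n5=0, n6=1, giving Y=1. Observed 0.
Test 1: faults giving observed 0 are {n2 stuck-at-1, n2 inverted output, n3 stuck-at-0, n3 inverted output, n5 stuck-at-1, n5 inverted output, n6 stuck-at-0, n6 inverted output}.
Test 2 (x1=1, x2=0, x3=0, x4=1): fault-free n1=1, n2=0, n3=1, n4=0, n5=0, n6=1 → 1; observed 1. Eliminates n3 stuck-at-0, n3 inverted output, n5 stuck-at-1, n5 inverted output, n6 stuck-at-0, n6 inverted output.
Test 3 (x1=0, x2=0, x3=1, x4=0): fault-free n1=0, n2=1, n3=1, n4=1, n5=1, n6=0 → 0; observed 0. Eliminates n2 inverted output.
Only n2 stuck-at-1 is consistent with every test.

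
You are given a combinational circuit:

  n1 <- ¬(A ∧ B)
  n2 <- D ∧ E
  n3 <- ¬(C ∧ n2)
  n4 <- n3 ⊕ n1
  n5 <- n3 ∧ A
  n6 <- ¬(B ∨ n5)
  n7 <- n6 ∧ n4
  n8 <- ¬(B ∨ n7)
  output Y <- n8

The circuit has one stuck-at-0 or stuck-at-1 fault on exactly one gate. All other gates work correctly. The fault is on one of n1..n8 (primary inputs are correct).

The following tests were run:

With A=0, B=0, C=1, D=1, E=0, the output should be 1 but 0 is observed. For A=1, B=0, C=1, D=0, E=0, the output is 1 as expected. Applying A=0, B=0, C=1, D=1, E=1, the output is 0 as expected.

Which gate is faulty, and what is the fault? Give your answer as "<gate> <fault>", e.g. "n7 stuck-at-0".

Fault-free values for test 1 (A=0, B=0, C=1, D=1, E=0): n1=1, n2=0, n3=1, n4=0, n5=0, n6=1, n7=0, n8=1, giving Y=1. Observed 0.
Test 1: faults giving observed 0 are {n1 stuck-at-0, n2 stuck-at-1, n3 stuck-at-0, n4 stuck-at-1, n7 stuck-at-1, n8 stuck-at-0}.
Test 2 (A=1, B=0, C=1, D=0, E=0): fault-free n1=1, n2=0, n3=1, n4=0, n5=1, n6=0, n7=0, n8=1 → 1; observed 1. Eliminates n2 stuck-at-1, n3 stuck-at-0, n7 stuck-at-1, n8 stuck-at-0.
Test 3 (A=0, B=0, C=1, D=1, E=1): fault-free n1=1, n2=1, n3=0, n4=1, n5=0, n6=1, n7=1, n8=0 → 0; observed 0. Eliminates n1 stuck-at-0.
Only n4 stuck-at-1 is consistent with every test.

n4 stuck-at-1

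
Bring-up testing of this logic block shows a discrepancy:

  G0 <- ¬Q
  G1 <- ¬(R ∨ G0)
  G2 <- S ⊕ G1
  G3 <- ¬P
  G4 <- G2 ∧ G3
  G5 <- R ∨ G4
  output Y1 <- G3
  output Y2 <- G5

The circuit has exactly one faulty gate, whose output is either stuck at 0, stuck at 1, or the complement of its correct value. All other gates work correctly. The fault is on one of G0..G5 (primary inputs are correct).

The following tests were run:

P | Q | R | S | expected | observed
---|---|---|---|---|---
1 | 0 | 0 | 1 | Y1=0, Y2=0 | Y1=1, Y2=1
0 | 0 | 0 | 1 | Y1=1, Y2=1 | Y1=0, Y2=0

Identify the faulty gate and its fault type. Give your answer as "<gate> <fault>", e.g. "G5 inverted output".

Fault-free values for test 1 (P=1, Q=0, R=0, S=1): G0=1, G1=0, G2=1, G3=0, G4=0, G5=0, giving Y1=0, Y2=0. Observed Y1=1, Y2=1.
Test 1: faults giving observed Y1=1, Y2=1 are {G3 stuck-at-1, G3 inverted output}.
Test 2 (P=0, Q=0, R=0, S=1): fault-free G0=1, G1=0, G2=1, G3=1, G4=1, G5=1 → Y1=1, Y2=1; observed Y1=0, Y2=0. Eliminates G3 stuck-at-1.
Only G3 inverted output is consistent with every test.

G3 inverted output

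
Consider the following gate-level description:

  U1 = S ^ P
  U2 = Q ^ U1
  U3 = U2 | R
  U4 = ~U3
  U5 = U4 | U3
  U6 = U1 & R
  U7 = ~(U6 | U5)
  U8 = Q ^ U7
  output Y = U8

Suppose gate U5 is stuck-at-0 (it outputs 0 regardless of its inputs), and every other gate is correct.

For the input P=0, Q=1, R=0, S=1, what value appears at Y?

0

Propagate with U5 forced: U1=1, U2=0, U3=0, U4=1, U5=0 [stuck-at-0], U6=0, U7=1, U8=0.
So Y = 0. (Without the fault it would be 1.)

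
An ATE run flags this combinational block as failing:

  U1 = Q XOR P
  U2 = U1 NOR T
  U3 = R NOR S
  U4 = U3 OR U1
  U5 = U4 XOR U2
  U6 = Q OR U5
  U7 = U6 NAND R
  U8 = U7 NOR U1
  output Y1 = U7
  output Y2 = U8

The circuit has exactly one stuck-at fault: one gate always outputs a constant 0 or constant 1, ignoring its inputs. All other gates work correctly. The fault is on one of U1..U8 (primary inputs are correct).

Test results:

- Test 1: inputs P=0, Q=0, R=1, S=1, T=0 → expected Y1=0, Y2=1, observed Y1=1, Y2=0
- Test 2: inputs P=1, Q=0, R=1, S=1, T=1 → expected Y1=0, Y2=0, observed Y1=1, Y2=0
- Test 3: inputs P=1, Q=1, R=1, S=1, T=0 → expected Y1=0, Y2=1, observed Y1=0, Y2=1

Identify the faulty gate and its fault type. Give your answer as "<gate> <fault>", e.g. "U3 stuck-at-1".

U5 stuck-at-0

Fault-free values for test 1 (P=0, Q=0, R=1, S=1, T=0): U1=0, U2=1, U3=0, U4=0, U5=1, U6=1, U7=0, U8=1, giving Y1=0, Y2=1. Observed Y1=1, Y2=0.
Test 1: faults giving observed Y1=1, Y2=0 are {U2 stuck-at-0, U3 stuck-at-1, U4 stuck-at-1, U5 stuck-at-0, U6 stuck-at-0, U7 stuck-at-1}.
Test 2 (P=1, Q=0, R=1, S=1, T=1): fault-free U1=1, U2=0, U3=0, U4=1, U5=1, U6=1, U7=0, U8=0 → Y1=0, Y2=0; observed Y1=1, Y2=0. Eliminates U2 stuck-at-0, U3 stuck-at-1, U4 stuck-at-1.
Test 3 (P=1, Q=1, R=1, S=1, T=0): fault-free U1=0, U2=1, U3=0, U4=0, U5=1, U6=1, U7=0, U8=1 → Y1=0, Y2=1; observed Y1=0, Y2=1. Eliminates U6 stuck-at-0, U7 stuck-at-1.
Only U5 stuck-at-0 is consistent with every test.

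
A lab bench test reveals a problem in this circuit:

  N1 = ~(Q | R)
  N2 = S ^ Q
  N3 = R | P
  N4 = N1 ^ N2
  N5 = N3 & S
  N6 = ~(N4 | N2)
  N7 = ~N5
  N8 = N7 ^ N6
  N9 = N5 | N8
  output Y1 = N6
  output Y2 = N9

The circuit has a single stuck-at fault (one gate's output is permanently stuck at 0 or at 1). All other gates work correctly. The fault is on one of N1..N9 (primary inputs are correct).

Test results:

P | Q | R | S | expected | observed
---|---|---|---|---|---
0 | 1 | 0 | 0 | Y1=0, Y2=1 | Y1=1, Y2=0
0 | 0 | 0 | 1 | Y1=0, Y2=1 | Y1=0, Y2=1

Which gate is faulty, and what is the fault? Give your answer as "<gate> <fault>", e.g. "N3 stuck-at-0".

N2 stuck-at-0

Fault-free values for test 1 (P=0, Q=1, R=0, S=0): N1=0, N2=1, N3=0, N4=1, N5=0, N6=0, N7=1, N8=1, N9=1, giving Y1=0, Y2=1. Observed Y1=1, Y2=0.
Test 1: faults giving observed Y1=1, Y2=0 are {N2 stuck-at-0, N6 stuck-at-1}.
Test 2 (P=0, Q=0, R=0, S=1): fault-free N1=1, N2=1, N3=0, N4=0, N5=0, N6=0, N7=1, N8=1, N9=1 → Y1=0, Y2=1; observed Y1=0, Y2=1. Eliminates N6 stuck-at-1.
Only N2 stuck-at-0 is consistent with every test.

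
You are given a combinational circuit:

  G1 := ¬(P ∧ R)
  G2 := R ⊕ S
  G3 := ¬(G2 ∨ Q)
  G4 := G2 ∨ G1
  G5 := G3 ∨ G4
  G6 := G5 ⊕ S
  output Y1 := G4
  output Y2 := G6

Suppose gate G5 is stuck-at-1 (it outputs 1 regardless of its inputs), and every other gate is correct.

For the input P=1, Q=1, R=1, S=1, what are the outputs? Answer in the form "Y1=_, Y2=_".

Y1=0, Y2=0

Propagate with G5 forced: G1=0, G2=0, G3=0, G4=0, G5=1 [stuck-at-1], G6=0.
So the outputs are Y1=0, Y2=0. (Without the fault they would be Y1=0, Y2=1.)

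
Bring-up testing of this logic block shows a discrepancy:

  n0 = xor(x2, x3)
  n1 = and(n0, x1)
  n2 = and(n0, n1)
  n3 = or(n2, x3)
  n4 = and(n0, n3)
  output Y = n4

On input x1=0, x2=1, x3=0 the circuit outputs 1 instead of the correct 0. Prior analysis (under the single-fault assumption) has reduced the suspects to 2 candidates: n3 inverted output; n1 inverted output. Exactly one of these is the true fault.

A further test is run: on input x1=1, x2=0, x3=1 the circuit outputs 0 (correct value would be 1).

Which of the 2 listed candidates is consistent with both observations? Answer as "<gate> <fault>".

n3 inverted output

Evaluate each candidate on input x1=1, x2=0, x3=1:
  n3 inverted output: n0=1, n1=1, n2=1, n3=0 [inverted output], n4=0 → 0 — matches
  n1 inverted output: n0=1, n1=0 [inverted output], n2=0, n3=1, n4=1 → 1 — eliminated
Only n3 inverted output reproduces the observed 0.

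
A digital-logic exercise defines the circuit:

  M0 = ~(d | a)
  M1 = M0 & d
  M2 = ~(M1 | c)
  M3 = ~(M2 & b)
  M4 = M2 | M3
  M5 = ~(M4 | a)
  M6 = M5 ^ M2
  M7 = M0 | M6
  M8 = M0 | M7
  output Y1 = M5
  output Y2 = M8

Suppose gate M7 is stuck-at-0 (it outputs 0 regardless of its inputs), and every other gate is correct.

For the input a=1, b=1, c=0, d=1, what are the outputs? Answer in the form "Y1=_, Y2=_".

Y1=0, Y2=0

Propagate with M7 forced: M0=0, M1=0, M2=1, M3=0, M4=1, M5=0, M6=1, M7=0 [stuck-at-0], M8=0.
So the outputs are Y1=0, Y2=0. (Without the fault they would be Y1=0, Y2=1.)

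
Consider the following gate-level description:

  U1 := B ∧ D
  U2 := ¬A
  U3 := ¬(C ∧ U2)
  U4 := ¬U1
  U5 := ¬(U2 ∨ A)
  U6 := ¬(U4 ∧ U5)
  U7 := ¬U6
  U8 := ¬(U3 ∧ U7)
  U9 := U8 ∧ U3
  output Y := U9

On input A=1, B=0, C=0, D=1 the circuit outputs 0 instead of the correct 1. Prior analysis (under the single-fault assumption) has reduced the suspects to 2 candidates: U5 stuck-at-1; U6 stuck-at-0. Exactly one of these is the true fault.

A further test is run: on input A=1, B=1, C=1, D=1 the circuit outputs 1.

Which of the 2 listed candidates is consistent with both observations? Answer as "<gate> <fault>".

U5 stuck-at-1

Evaluate each candidate on input A=1, B=1, C=1, D=1:
  U5 stuck-at-1: U1=1, U2=0, U3=1, U4=0, U5=1 [stuck-at-1], U6=1, U7=0, U8=1, U9=1 → 1 — matches
  U6 stuck-at-0: U1=1, U2=0, U3=1, U4=0, U5=0, U6=0 [stuck-at-0], U7=1, U8=0, U9=0 → 0 — eliminated
Only U5 stuck-at-1 reproduces the observed 1.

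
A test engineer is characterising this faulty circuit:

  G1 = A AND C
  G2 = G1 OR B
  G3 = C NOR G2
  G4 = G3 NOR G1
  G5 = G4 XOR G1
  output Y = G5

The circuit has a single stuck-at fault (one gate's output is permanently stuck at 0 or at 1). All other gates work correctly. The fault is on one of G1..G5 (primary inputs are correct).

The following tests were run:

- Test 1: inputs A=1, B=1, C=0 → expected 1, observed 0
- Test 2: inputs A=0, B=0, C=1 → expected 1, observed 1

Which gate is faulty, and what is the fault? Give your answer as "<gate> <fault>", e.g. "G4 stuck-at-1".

Fault-free values for test 1 (A=1, B=1, C=0): G1=0, G2=1, G3=0, G4=1, G5=1, giving Y=1. Observed 0.
Test 1: faults giving observed 0 are {G2 stuck-at-0, G3 stuck-at-1, G4 stuck-at-0, G5 stuck-at-0}.
Test 2 (A=0, B=0, C=1): fault-free G1=0, G2=0, G3=0, G4=1, G5=1 → 1; observed 1. Eliminates G3 stuck-at-1, G4 stuck-at-0, G5 stuck-at-0.
Only G2 stuck-at-0 is consistent with every test.

G2 stuck-at-0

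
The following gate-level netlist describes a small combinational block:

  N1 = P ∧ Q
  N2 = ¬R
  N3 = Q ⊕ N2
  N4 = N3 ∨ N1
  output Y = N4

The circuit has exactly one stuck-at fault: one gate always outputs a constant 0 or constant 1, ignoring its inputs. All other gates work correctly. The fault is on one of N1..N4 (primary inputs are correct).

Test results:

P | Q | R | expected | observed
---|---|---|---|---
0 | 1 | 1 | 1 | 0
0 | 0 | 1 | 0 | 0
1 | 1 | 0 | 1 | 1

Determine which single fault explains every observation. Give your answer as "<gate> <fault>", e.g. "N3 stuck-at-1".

N3 stuck-at-0

Fault-free values for test 1 (P=0, Q=1, R=1): N1=0, N2=0, N3=1, N4=1, giving Y=1. Observed 0.
Test 1: faults giving observed 0 are {N2 stuck-at-1, N3 stuck-at-0, N4 stuck-at-0}.
Test 2 (P=0, Q=0, R=1): fault-free N1=0, N2=0, N3=0, N4=0 → 0; observed 0. Eliminates N2 stuck-at-1.
Test 3 (P=1, Q=1, R=0): fault-free N1=1, N2=1, N3=0, N4=1 → 1; observed 1. Eliminates N4 stuck-at-0.
Only N3 stuck-at-0 is consistent with every test.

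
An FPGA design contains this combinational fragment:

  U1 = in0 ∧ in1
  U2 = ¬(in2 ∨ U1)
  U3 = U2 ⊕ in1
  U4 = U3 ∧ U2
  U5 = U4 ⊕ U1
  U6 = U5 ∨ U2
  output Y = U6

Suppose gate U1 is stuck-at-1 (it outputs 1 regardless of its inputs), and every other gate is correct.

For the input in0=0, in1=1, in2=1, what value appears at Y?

1

Propagate with U1 forced: U1=1 [stuck-at-1], U2=0, U3=1, U4=0, U5=1, U6=1.
So Y = 1. (Without the fault it would be 0.)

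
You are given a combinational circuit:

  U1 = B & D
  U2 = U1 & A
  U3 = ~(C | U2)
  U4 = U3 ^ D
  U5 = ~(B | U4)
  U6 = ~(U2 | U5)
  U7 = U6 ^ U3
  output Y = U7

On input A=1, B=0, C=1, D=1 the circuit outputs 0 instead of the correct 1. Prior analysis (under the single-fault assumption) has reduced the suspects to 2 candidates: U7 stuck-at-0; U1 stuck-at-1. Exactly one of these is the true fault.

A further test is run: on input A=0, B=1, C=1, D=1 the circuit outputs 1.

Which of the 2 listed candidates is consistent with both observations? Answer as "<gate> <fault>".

Evaluate each candidate on input A=0, B=1, C=1, D=1:
  U7 stuck-at-0: U1=1, U2=0, U3=0, U4=1, U5=0, U6=1, U7=0 [stuck-at-0] → 0 — eliminated
  U1 stuck-at-1: U1=1 [stuck-at-1], U2=0, U3=0, U4=1, U5=0, U6=1, U7=1 → 1 — matches
Only U1 stuck-at-1 reproduces the observed 1.

U1 stuck-at-1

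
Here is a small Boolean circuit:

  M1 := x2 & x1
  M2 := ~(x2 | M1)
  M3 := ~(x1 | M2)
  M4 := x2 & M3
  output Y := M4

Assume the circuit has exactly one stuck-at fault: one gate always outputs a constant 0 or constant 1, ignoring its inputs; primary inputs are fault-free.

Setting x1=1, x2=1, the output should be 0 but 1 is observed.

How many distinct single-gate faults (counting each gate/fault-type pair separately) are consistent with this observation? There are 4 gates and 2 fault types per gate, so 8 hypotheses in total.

Fault-free: M1=1, M2=0, M3=0, M4=0 → 0. Observed 1.
  M1 stuck-at-0: output 0 ✗
  M1 stuck-at-1: output 0 ✗
  M2 stuck-at-0: output 0 ✗
  M2 stuck-at-1: output 0 ✗
  M3 stuck-at-0: output 0 ✗
  M3 stuck-at-1: output 1 ✓
  M4 stuck-at-0: output 0 ✗
  M4 stuck-at-1: output 1 ✓
Consistent faults: {M3 stuck-at-1, M4 stuck-at-1} — 2 in all.

2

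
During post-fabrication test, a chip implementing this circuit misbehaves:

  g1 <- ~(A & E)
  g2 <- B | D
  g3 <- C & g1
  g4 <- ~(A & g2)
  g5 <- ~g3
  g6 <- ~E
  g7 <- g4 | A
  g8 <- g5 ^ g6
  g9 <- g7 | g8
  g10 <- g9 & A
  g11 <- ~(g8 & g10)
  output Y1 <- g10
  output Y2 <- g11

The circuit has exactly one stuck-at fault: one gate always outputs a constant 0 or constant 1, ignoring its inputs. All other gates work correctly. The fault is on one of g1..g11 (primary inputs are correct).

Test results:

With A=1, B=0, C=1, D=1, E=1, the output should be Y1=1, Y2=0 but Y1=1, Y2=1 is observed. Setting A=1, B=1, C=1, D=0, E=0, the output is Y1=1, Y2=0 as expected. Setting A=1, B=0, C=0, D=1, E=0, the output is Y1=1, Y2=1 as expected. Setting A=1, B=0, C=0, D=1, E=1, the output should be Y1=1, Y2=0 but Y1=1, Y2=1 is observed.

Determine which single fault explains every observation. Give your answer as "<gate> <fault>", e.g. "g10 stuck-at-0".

g6 stuck-at-1

Fault-free values for test 1 (A=1, B=0, C=1, D=1, E=1): g1=0, g2=1, g3=0, g4=0, g5=1, g6=0, g7=1, g8=1, g9=1, g10=1, g11=0, giving Y1=1, Y2=0. Observed Y1=1, Y2=1.
Test 1: faults giving observed Y1=1, Y2=1 are {g1 stuck-at-1, g3 stuck-at-1, g5 stuck-at-0, g6 stuck-at-1, g8 stuck-at-0, g11 stuck-at-1}.
Test 2 (A=1, B=1, C=1, D=0, E=0): fault-free g1=1, g2=1, g3=1, g4=0, g5=0, g6=1, g7=1, g8=1, g9=1, g10=1, g11=0 → Y1=1, Y2=0; observed Y1=1, Y2=0. Eliminates g8 stuck-at-0, g11 stuck-at-1.
Test 3 (A=1, B=0, C=0, D=1, E=0): fault-free g1=1, g2=1, g3=0, g4=0, g5=1, g6=1, g7=1, g8=0, g9=1, g10=1, g11=1 → Y1=1, Y2=1; observed Y1=1, Y2=1. Eliminates g3 stuck-at-1, g5 stuck-at-0.
Test 4 (A=1, B=0, C=0, D=1, E=1): fault-free g1=0, g2=1, g3=0, g4=0, g5=1, g6=0, g7=1, g8=1, g9=1, g10=1, g11=0 → Y1=1, Y2=0; observed Y1=1, Y2=1. Eliminates g1 stuck-at-1.
Only g6 stuck-at-1 is consistent with every test.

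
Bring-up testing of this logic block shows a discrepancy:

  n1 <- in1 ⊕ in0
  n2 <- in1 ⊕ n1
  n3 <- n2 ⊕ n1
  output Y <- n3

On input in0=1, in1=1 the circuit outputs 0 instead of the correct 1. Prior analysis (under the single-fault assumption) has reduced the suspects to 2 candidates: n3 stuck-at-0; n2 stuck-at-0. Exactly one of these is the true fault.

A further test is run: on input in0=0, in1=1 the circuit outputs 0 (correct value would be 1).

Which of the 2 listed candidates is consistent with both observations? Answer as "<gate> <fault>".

Evaluate each candidate on input in0=0, in1=1:
  n3 stuck-at-0: n1=1, n2=0, n3=0 [stuck-at-0] → 0 — matches
  n2 stuck-at-0: n1=1, n2=0 [stuck-at-0], n3=1 → 1 — eliminated
Only n3 stuck-at-0 reproduces the observed 0.

n3 stuck-at-0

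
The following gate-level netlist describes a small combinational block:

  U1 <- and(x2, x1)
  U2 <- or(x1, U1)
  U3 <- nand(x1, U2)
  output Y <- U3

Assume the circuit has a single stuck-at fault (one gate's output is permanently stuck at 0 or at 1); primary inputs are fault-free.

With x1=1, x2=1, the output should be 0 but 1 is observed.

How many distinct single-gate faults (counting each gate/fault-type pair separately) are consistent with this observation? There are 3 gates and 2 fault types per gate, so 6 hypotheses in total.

2

Fault-free: U1=1, U2=1, U3=0 → 0. Observed 1.
  U1 stuck-at-0: output 0 ✗
  U1 stuck-at-1: output 0 ✗
  U2 stuck-at-0: output 1 ✓
  U2 stuck-at-1: output 0 ✗
  U3 stuck-at-0: output 0 ✗
  U3 stuck-at-1: output 1 ✓
Consistent faults: {U2 stuck-at-0, U3 stuck-at-1} — 2 in all.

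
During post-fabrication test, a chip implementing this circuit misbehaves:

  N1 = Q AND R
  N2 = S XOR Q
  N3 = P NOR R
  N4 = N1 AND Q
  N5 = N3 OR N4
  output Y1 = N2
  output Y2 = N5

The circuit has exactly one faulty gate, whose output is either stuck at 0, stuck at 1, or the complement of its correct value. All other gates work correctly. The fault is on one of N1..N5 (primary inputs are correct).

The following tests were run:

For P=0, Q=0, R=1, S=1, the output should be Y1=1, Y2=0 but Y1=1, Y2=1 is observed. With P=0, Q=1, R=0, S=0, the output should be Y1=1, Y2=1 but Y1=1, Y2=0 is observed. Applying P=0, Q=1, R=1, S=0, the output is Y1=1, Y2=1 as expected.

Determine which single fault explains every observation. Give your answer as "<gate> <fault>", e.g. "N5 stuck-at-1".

Fault-free values for test 1 (P=0, Q=0, R=1, S=1): N1=0, N2=1, N3=0, N4=0, N5=0, giving Y1=1, Y2=0. Observed Y1=1, Y2=1.
Test 1: faults giving observed Y1=1, Y2=1 are {N3 stuck-at-1, N3 inverted output, N4 stuck-at-1, N4 inverted output, N5 stuck-at-1, N5 inverted output}.
Test 2 (P=0, Q=1, R=0, S=0): fault-free N1=0, N2=1, N3=1, N4=0, N5=1 → Y1=1, Y2=1; observed Y1=1, Y2=0. Eliminates N3 stuck-at-1, N4 stuck-at-1, N4 inverted output, N5 stuck-at-1.
Test 3 (P=0, Q=1, R=1, S=0): fault-free N1=1, N2=1, N3=0, N4=1, N5=1 → Y1=1, Y2=1; observed Y1=1, Y2=1. Eliminates N5 inverted output.
Only N3 inverted output is consistent with every test.

N3 inverted output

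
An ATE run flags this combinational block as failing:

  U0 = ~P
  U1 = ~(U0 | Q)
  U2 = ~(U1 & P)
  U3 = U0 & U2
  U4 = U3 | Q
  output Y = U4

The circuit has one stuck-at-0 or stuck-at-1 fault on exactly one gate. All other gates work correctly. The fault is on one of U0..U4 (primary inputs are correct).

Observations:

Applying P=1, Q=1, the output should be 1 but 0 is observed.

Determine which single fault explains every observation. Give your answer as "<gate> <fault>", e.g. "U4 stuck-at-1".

U4 stuck-at-0

Fault-free values for test 1 (P=1, Q=1): U0=0, U1=0, U2=1, U3=0, U4=1, giving Y=1. Observed 0.
Test 1: faults giving observed 0 are {U4 stuck-at-0}.
Only U4 stuck-at-0 is consistent with every test.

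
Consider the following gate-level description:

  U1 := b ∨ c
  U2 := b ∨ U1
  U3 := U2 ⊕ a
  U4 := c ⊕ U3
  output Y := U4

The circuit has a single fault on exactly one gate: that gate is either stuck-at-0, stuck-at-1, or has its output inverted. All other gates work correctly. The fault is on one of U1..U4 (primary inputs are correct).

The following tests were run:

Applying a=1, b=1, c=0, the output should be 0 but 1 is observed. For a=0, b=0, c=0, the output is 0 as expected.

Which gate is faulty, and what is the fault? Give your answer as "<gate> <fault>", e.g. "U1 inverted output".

U2 stuck-at-0

Fault-free values for test 1 (a=1, b=1, c=0): U1=1, U2=1, U3=0, U4=0, giving Y=0. Observed 1.
Test 1: faults giving observed 1 are {U2 stuck-at-0, U2 inverted output, U3 stuck-at-1, U3 inverted output, U4 stuck-at-1, U4 inverted output}.
Test 2 (a=0, b=0, c=0): fault-free U1=0, U2=0, U3=0, U4=0 → 0; observed 0. Eliminates U2 inverted output, U3 stuck-at-1, U3 inverted output, U4 stuck-at-1, U4 inverted output.
Only U2 stuck-at-0 is consistent with every test.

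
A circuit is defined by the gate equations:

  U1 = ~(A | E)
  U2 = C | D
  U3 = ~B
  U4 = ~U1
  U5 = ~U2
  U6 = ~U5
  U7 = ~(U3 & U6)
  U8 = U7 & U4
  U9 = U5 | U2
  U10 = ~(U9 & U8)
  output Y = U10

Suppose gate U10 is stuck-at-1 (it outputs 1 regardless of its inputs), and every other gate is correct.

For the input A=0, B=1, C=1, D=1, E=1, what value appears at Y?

Propagate with U10 forced: U1=0, U2=1, U3=0, U4=1, U5=0, U6=1, U7=1, U8=1, U9=1, U10=1 [stuck-at-1].
So Y = 1. (Without the fault it would be 0.)

1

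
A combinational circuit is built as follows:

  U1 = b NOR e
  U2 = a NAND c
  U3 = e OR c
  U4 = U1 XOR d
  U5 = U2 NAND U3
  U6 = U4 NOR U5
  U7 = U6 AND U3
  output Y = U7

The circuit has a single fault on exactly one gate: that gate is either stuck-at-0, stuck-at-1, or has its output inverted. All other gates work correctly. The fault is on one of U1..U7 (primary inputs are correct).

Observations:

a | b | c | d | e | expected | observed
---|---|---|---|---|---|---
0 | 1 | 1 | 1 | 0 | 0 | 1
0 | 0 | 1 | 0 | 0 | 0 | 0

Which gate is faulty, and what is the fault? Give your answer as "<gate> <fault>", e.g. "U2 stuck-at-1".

U1 stuck-at-1

Fault-free values for test 1 (a=0, b=1, c=1, d=1, e=0): U1=0, U2=1, U3=1, U4=1, U5=0, U6=0, U7=0, giving Y=0. Observed 1.
Test 1: faults giving observed 1 are {U1 stuck-at-1, U1 inverted output, U4 stuck-at-0, U4 inverted output, U6 stuck-at-1, U6 inverted output, U7 stuck-at-1, U7 inverted output}.
Test 2 (a=0, b=0, c=1, d=0, e=0): fault-free U1=1, U2=1, U3=1, U4=1, U5=0, U6=0, U7=0 → 0; observed 0. Eliminates U1 inverted output, U4 stuck-at-0, U4 inverted output, U6 stuck-at-1, U6 inverted output, U7 stuck-at-1, U7 inverted output.
Only U1 stuck-at-1 is consistent with every test.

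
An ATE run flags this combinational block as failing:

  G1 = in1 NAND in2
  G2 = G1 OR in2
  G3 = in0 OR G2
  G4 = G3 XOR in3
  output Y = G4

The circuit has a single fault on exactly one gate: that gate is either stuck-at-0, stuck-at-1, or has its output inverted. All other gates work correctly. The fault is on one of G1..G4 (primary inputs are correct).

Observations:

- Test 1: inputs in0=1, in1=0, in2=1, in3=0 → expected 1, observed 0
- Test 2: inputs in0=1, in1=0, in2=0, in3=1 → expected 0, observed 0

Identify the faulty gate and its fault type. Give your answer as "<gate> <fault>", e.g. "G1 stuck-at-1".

G4 stuck-at-0

Fault-free values for test 1 (in0=1, in1=0, in2=1, in3=0): G1=1, G2=1, G3=1, G4=1, giving Y=1. Observed 0.
Test 1: faults giving observed 0 are {G3 stuck-at-0, G3 inverted output, G4 stuck-at-0, G4 inverted output}.
Test 2 (in0=1, in1=0, in2=0, in3=1): fault-free G1=1, G2=1, G3=1, G4=0 → 0; observed 0. Eliminates G3 stuck-at-0, G3 inverted output, G4 inverted output.
Only G4 stuck-at-0 is consistent with every test.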